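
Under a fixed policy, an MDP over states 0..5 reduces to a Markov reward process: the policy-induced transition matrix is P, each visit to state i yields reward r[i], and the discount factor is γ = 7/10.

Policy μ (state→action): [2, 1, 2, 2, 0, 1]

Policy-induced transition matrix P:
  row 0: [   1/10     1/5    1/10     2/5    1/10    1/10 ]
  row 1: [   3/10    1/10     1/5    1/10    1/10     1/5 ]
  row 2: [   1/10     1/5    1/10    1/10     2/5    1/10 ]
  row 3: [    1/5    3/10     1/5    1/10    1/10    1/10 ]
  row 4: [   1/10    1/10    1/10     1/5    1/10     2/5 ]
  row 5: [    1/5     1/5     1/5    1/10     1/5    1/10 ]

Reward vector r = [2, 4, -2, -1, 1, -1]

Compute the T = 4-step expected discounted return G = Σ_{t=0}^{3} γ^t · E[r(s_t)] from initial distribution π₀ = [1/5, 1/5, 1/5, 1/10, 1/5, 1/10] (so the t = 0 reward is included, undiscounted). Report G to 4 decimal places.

t=0: π = [0.2000, 0.2000, 0.2000, 0.1000, 0.2000, 0.1000], E[r] = 0.8000, γ^t·E[r] = 0.800000, running G = 0.800000
t=1: π = [0.1600, 0.1700, 0.1400, 0.1800, 0.1700, 0.1800], E[r] = 0.5300, γ^t·E[r] = 0.371000, running G = 1.171000
t=2: π = [0.1700, 0.1840, 0.1530, 0.1650, 0.1600, 0.1680], E[r] = 0.5970, γ^t·E[r] = 0.292530, running G = 1.463530
t=3: π = [0.1701, 0.1821, 0.1517, 0.1670, 0.1627, 0.1664], E[r] = 0.5945, γ^t·E[r] = 0.203914, running G = 1.667444

G = 1.6674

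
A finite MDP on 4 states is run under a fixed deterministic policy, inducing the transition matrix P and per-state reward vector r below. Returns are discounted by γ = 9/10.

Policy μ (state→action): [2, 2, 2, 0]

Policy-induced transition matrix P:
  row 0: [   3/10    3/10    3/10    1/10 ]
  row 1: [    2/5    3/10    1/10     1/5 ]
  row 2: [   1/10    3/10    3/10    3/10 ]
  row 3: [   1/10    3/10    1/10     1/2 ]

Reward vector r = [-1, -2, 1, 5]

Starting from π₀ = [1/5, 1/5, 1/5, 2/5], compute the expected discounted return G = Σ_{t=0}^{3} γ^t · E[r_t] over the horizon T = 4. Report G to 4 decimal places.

t=0: π = [0.2000, 0.2000, 0.2000, 0.4000], E[r] = 1.6000, γ^t·E[r] = 1.600000, running G = 1.600000
t=1: π = [0.2000, 0.3000, 0.1800, 0.3200], E[r] = 0.9800, γ^t·E[r] = 0.882000, running G = 2.482000
t=2: π = [0.2300, 0.3000, 0.1760, 0.2940], E[r] = 0.8160, γ^t·E[r] = 0.660960, running G = 3.142960
t=3: π = [0.2360, 0.3000, 0.1812, 0.2828], E[r] = 0.7592, γ^t·E[r] = 0.553457, running G = 3.696417

G = 3.6964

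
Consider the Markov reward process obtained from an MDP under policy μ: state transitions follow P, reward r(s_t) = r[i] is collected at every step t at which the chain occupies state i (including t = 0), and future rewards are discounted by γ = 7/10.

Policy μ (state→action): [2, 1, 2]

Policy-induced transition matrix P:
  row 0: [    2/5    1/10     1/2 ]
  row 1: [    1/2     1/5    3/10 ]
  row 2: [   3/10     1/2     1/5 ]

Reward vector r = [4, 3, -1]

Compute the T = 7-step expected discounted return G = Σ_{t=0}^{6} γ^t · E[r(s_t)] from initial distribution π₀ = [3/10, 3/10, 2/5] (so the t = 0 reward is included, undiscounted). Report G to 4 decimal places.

G = 5.9137

t=0: π = [0.3000, 0.3000, 0.4000], E[r] = 1.7000, γ^t·E[r] = 1.700000, running G = 1.700000
t=1: π = [0.3900, 0.2900, 0.3200], E[r] = 2.1100, γ^t·E[r] = 1.477000, running G = 3.177000
t=2: π = [0.3970, 0.2570, 0.3460], E[r] = 2.0130, γ^t·E[r] = 0.986370, running G = 4.163370
t=3: π = [0.3911, 0.2641, 0.3448], E[r] = 2.0119, γ^t·E[r] = 0.690082, running G = 4.853452
t=4: π = [0.3919, 0.2643, 0.3437], E[r] = 2.0170, γ^t·E[r] = 0.484274, running G = 5.337726
t=5: π = [0.3921, 0.2639, 0.3440], E[r] = 2.0160, γ^t·E[r] = 0.338831, running G = 5.676557
t=6: π = [0.3920, 0.2640, 0.3440], E[r] = 2.0159, γ^t·E[r] = 0.237174, running G = 5.913732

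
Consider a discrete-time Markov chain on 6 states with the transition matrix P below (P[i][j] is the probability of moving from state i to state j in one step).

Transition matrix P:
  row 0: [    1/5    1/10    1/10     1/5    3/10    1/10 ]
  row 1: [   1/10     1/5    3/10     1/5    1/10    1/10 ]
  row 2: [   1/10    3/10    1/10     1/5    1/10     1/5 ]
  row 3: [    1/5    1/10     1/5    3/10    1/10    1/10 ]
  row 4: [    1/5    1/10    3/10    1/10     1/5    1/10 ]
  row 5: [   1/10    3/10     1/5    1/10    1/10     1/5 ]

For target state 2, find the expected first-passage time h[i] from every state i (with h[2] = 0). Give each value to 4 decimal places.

First-step conditioning: h[2] = 0; for i ≠ 2, h[i] = 1 + Σ_k P[i][k]·h[k].
  h[0] = 1 + 1/5·h[0] + 1/10·h[1] + 1/5·h[3] + 3/10·h[4] + 1/10·h[5]
  h[1] = 1 + 1/10·h[0] + 1/5·h[1] + 1/5·h[3] + 1/10·h[4] + 1/10·h[5]
  h[3] = 1 + 1/5·h[0] + 1/10·h[1] + 3/10·h[3] + 1/10·h[4] + 1/10·h[5]
  h[4] = 1 + 1/5·h[0] + 1/10·h[1] + 1/10·h[3] + 1/5·h[4] + 1/10·h[5]
  h[5] = 1 + 1/10·h[0] + 3/10·h[1] + 1/10·h[3] + 1/10·h[4] + 1/5·h[5]
Solving the 5×5 linear system over states ≠ 2 gives exactly h = [39285/7693, 32085/7693, 0, 36450/7693, 32400/7693, 35165/7693] (h[2] = 0 is the target).

h = [5.1066, 4.1707, 0.0000, 4.7381, 4.2116, 4.5710]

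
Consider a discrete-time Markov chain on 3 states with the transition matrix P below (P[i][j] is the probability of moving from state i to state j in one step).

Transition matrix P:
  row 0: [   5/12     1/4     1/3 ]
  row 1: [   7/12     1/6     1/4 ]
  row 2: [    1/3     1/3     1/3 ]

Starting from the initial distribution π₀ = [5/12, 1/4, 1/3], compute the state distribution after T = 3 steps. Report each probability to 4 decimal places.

π = [0.4331, 0.2548, 0.3121]

t=0: π = [0.4167, 0.2500, 0.3333]
t=1: π = [0.4306, 0.2569, 0.3125]
t=2: π = [0.4334, 0.2546, 0.3119]
t=3: π = [0.4331, 0.2548, 0.3121]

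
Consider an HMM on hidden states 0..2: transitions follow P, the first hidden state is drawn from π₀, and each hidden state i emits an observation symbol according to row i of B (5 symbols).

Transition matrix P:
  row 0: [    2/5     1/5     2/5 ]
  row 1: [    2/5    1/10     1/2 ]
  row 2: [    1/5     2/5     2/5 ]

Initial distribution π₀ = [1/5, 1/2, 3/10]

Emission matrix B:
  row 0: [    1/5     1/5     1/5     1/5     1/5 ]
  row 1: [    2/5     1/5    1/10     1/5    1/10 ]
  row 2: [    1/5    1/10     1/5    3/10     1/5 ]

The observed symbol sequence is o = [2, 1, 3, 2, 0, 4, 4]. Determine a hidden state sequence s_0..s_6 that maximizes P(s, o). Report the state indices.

path = [2, 1, 2, 2, 1, 2, 2]

t=0: δ = [4.000e-02, 5.000e-02, 6.000e-02]  (obs o_0=2)
t=1: δ = [4.000e-03, 4.800e-03, 2.500e-03]  ψ = [1, 2, 1]  (obs o_1=1)
t=2: δ = [3.840e-04, 2.000e-04, 7.200e-04]  ψ = [1, 2, 1]  (obs o_2=3)
t=3: δ = [3.072e-05, 2.880e-05, 5.760e-05]  ψ = [0, 2, 2]  (obs o_3=2)
t=4: δ = [2.458e-06, 9.216e-06, 4.608e-06]  ψ = [0, 2, 2]  (obs o_4=0)
t=5: δ = [7.373e-07, 1.843e-07, 9.216e-07]  ψ = [1, 2, 1]  (obs o_5=4)
t=6: δ = [5.898e-08, 3.686e-08, 7.373e-08]  ψ = [0, 2, 2]  (obs o_6=4)
backtrack: best end state = 2; path = [2, 1, 2, 2, 1, 2, 2]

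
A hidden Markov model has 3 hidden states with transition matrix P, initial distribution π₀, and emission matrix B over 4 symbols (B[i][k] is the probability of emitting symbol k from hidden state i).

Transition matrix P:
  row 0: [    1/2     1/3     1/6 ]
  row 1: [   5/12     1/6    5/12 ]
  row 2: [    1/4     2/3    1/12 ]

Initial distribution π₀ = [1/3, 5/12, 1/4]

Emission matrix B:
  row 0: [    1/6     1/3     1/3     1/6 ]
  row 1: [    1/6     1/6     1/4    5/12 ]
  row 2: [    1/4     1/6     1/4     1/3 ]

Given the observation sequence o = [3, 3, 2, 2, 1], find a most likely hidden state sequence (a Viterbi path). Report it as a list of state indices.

path = [1, 2, 1, 0, 0]

t=0: δ = [5.556e-02, 1.736e-01, 8.333e-02]  (obs o_0=3)
t=1: δ = [1.206e-02, 2.315e-02, 2.411e-02]  ψ = [1, 2, 1]  (obs o_1=3)
t=2: δ = [3.215e-03, 4.019e-03, 2.411e-03]  ψ = [1, 2, 1]  (obs o_2=2)
t=3: δ = [5.582e-04, 4.019e-04, 4.186e-04]  ψ = [1, 2, 1]  (obs o_3=2)
t=4: δ = [9.303e-05, 4.651e-05, 2.791e-05]  ψ = [0, 2, 1]  (obs o_4=1)
backtrack: best end state = 0; path = [1, 2, 1, 0, 0]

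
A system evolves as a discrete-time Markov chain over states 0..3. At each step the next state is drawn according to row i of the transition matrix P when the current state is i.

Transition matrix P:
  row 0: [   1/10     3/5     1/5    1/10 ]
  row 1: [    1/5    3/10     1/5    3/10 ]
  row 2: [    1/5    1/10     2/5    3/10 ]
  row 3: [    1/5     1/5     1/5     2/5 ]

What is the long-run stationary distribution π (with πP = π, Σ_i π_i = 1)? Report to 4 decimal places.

Balance equations π_j = Σ_i π_i·P[i][j]:
  π_0 = 1/10·π_0 + 1/5·π_1 + 1/5·π_2 + 1/5·π_3
  π_1 = 3/5·π_0 + 3/10·π_1 + 1/10·π_2 + 1/5·π_3
  π_2 = 1/5·π_0 + 1/5·π_1 + 2/5·π_2 + 1/5·π_3
  normalize: π_0 + π_1 + π_2 + π_3 = 1
Solving the linear system gives exactly π = [2/11, 109/396, 1/4, 29/99].

π = [0.1818, 0.2753, 0.2500, 0.2929]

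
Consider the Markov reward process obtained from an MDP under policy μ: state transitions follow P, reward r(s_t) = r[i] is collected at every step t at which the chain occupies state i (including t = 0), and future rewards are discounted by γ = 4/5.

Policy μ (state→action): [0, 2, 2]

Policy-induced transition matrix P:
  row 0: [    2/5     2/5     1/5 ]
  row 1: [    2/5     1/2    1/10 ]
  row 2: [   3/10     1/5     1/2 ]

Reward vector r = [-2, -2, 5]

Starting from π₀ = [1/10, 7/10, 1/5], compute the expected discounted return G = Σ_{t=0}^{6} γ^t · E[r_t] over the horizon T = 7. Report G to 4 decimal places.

G = -2.0814

t=0: π = [0.1000, 0.7000, 0.2000], E[r] = -0.6000, γ^t·E[r] = -0.600000, running G = -0.600000
t=1: π = [0.3800, 0.4300, 0.1900], E[r] = -0.6700, γ^t·E[r] = -0.536000, running G = -1.136000
t=2: π = [0.3810, 0.4050, 0.2140], E[r] = -0.5020, γ^t·E[r] = -0.321280, running G = -1.457280
t=3: π = [0.3786, 0.3977, 0.2237], E[r] = -0.4341, γ^t·E[r] = -0.222259, running G = -1.679539
t=4: π = [0.3776, 0.3950, 0.2273], E[r] = -0.4086, γ^t·E[r] = -0.167371, running G = -1.846910
t=5: π = [0.3773, 0.3940, 0.2287], E[r] = -0.3991, γ^t·E[r] = -0.130779, running G = -1.977689
t=6: π = [0.3771, 0.3937, 0.2292], E[r] = -0.3956, γ^t·E[r] = -0.103693, running G = -2.081382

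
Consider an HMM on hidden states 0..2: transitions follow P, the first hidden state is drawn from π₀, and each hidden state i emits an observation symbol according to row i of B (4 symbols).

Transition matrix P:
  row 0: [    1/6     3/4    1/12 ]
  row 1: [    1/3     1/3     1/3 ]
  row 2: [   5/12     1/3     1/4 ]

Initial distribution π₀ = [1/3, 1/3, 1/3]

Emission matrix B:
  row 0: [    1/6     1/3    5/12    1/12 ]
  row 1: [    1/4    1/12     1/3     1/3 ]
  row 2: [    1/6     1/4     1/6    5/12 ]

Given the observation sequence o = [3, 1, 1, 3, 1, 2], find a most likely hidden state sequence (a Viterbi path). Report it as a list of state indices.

t=0: δ = [2.778e-02, 1.111e-01, 1.389e-01]  (obs o_0=3)
t=1: δ = [1.929e-02, 3.858e-03, 9.259e-03]  ψ = [2, 2, 1]  (obs o_1=1)
t=2: δ = [1.286e-03, 1.206e-03, 5.787e-04]  ψ = [2, 0, 2]  (obs o_2=1)
t=3: δ = [3.349e-05, 3.215e-04, 1.674e-04]  ψ = [1, 0, 1]  (obs o_3=3)
t=4: δ = [3.572e-05, 8.931e-06, 2.679e-05]  ψ = [1, 1, 1]  (obs o_4=1)
t=5: δ = [4.651e-06, 8.931e-06, 1.116e-06]  ψ = [2, 0, 2]  (obs o_5=2)
backtrack: best end state = 1; path = [1, 2, 0, 1, 0, 1]

path = [1, 2, 0, 1, 0, 1]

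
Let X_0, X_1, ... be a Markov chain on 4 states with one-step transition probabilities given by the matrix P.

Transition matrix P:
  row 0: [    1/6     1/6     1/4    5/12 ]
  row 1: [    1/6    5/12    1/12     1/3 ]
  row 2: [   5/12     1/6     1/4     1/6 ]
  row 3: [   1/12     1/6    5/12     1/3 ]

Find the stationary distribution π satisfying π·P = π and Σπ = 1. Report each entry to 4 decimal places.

Balance equations π_j = Σ_i π_i·P[i][j]:
  π_0 = 1/6·π_0 + 1/6·π_1 + 5/12·π_2 + 1/12·π_3
  π_1 = 1/6·π_0 + 5/12·π_1 + 1/6·π_2 + 1/6·π_3
  π_2 = 1/4·π_0 + 1/12·π_1 + 1/4·π_2 + 5/12·π_3
  normalize: π_0 + π_1 + π_2 + π_3 = 1
Solving the linear system gives exactly π = [151/729, 2/9, 385/1458, 149/486].

π = [0.2071, 0.2222, 0.2641, 0.3066]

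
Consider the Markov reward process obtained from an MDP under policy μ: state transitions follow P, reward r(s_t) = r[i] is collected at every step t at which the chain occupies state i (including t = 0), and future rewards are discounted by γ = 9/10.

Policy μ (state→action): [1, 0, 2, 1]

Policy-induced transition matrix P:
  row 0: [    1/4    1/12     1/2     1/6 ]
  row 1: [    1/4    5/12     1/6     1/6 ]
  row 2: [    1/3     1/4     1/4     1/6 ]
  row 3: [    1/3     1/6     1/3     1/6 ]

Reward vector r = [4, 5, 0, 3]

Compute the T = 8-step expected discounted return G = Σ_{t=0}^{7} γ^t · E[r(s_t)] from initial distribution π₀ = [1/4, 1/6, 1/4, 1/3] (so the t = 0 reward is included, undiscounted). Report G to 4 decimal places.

t=0: π = [0.2500, 0.1667, 0.2500, 0.3333], E[r] = 2.8333, γ^t·E[r] = 2.833333, running G = 2.833333
t=1: π = [0.2986, 0.2083, 0.3264, 0.1667], E[r] = 2.7361, γ^t·E[r] = 2.462500, running G = 5.295833
t=2: π = [0.2911, 0.2211, 0.3212, 0.1667], E[r] = 2.7697, γ^t·E[r] = 2.243438, running G = 7.539271
t=3: π = [0.2907, 0.2244, 0.3182, 0.1667], E[r] = 2.7848, γ^t·E[r] = 2.030133, running G = 9.569404
t=4: π = [0.2904, 0.2251, 0.3178, 0.1667], E[r] = 2.7870, γ^t·E[r] = 1.828559, running G = 11.397963
t=5: π = [0.2904, 0.2252, 0.3177, 0.1667], E[r] = 2.7876, γ^t·E[r] = 1.646060, running G = 13.044022
t=6: π = [0.2904, 0.2253, 0.3177, 0.1667], E[r] = 2.7877, γ^t·E[r] = 1.481513, running G = 14.525535
t=7: π = [0.2904, 0.2253, 0.3177, 0.1667], E[r] = 2.7878, γ^t·E[r] = 1.333374, running G = 15.858909

G = 15.8589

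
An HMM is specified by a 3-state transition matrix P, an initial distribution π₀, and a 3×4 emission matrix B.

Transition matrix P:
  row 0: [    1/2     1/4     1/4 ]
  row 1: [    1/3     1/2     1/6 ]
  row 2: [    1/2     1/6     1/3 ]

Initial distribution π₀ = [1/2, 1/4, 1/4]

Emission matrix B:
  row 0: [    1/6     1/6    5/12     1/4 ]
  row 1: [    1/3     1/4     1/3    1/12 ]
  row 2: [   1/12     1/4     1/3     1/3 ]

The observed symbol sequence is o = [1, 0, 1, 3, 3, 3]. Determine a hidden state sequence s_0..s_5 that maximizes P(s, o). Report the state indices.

t=0: δ = [8.333e-02, 6.250e-02, 6.250e-02]  (obs o_0=1)
t=1: δ = [6.944e-03, 1.042e-02, 1.736e-03]  ψ = [0, 1, 0]  (obs o_1=0)
t=2: δ = [5.787e-04, 1.302e-03, 4.340e-04]  ψ = [0, 1, 0]  (obs o_2=1)
t=3: δ = [1.085e-04, 5.425e-05, 7.234e-05]  ψ = [1, 1, 1]  (obs o_3=3)
t=4: δ = [1.356e-05, 2.261e-06, 9.042e-06]  ψ = [0, 0, 0]  (obs o_4=3)
t=5: δ = [1.695e-06, 2.826e-07, 1.130e-06]  ψ = [0, 0, 0]  (obs o_5=3)
backtrack: best end state = 0; path = [1, 1, 1, 0, 0, 0]

path = [1, 1, 1, 0, 0, 0]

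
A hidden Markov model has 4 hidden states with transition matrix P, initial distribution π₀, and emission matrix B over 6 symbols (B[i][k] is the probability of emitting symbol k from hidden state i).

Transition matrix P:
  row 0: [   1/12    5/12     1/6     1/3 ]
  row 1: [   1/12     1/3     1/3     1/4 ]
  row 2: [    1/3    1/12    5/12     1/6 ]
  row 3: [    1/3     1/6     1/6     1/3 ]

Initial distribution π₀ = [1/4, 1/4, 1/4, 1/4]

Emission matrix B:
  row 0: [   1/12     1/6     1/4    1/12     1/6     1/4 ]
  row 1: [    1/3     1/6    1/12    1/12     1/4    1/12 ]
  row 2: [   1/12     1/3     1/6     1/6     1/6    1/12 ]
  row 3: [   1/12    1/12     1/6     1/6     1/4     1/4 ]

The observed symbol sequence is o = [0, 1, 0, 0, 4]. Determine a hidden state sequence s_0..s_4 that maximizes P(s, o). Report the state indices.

path = [1, 1, 1, 1, 1]

t=0: δ = [2.083e-02, 8.333e-02, 2.083e-02, 2.083e-02]  (obs o_0=0)
t=1: δ = [1.157e-03, 4.630e-03, 9.259e-03, 1.736e-03]  ψ = [1, 1, 1, 1]  (obs o_1=1)
t=2: δ = [2.572e-04, 5.144e-04, 3.215e-04, 1.286e-04]  ψ = [2, 1, 2, 2]  (obs o_2=0)
t=3: δ = [8.931e-06, 5.716e-05, 1.429e-05, 1.072e-05]  ψ = [2, 1, 1, 1]  (obs o_3=0)
t=4: δ = [7.938e-07, 4.763e-06, 3.175e-06, 3.572e-06]  ψ = [1, 1, 1, 1]  (obs o_4=4)
backtrack: best end state = 1; path = [1, 1, 1, 1, 1]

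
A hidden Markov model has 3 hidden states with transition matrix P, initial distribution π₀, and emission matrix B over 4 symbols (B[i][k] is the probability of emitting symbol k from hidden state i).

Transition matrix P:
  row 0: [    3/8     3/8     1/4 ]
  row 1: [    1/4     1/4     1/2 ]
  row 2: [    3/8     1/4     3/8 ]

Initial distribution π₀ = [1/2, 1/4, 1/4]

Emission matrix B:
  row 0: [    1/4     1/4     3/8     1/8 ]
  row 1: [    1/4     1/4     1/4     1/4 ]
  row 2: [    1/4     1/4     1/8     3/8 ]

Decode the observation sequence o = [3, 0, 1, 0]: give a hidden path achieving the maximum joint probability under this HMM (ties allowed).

t=0: δ = [6.250e-02, 6.250e-02, 9.375e-02]  (obs o_0=3)
t=1: δ = [8.789e-03, 5.859e-03, 8.789e-03]  ψ = [2, 0, 2]  (obs o_1=0)
t=2: δ = [8.240e-04, 8.240e-04, 8.240e-04]  ψ = [0, 0, 2]  (obs o_2=1)
t=3: δ = [7.725e-05, 7.725e-05, 1.030e-04]  ψ = [0, 0, 1]  (obs o_3=0)
backtrack: best end state = 2; path = [2, 0, 1, 2]

path = [2, 0, 1, 2]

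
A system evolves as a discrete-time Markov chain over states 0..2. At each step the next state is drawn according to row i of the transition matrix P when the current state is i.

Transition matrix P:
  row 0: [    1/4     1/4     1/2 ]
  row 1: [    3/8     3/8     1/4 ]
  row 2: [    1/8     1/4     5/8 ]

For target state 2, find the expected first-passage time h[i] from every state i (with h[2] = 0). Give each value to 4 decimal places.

h = [2.3333, 3.0000, 0.0000]

First-step conditioning: h[2] = 0; for i ≠ 2, h[i] = 1 + Σ_k P[i][k]·h[k].
  h[0] = 1 + 1/4·h[0] + 1/4·h[1]
  h[1] = 1 + 3/8·h[0] + 3/8·h[1]
Solving the 2×2 linear system over states ≠ 2 gives exactly h = [7/3, 3, 0] (h[2] = 0 is the target).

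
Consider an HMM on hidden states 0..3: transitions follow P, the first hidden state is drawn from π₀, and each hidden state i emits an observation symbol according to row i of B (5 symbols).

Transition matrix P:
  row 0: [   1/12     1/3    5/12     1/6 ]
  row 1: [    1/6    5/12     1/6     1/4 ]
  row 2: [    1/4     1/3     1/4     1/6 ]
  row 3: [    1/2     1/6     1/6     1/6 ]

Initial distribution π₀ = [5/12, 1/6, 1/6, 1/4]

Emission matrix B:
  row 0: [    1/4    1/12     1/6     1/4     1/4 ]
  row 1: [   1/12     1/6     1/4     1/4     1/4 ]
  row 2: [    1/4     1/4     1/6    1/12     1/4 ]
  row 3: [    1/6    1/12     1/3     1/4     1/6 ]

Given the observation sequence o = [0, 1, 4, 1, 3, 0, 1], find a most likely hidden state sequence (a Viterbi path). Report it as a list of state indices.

t=0: δ = [1.042e-01, 1.389e-02, 4.167e-02, 4.167e-02]  (obs o_0=0)
t=1: δ = [1.736e-03, 5.787e-03, 1.085e-02, 1.447e-03]  ψ = [3, 0, 0, 0]  (obs o_1=1)
t=2: δ = [6.782e-04, 9.042e-04, 6.782e-04, 3.014e-04]  ψ = [2, 2, 2, 2]  (obs o_2=4)
t=3: δ = [1.413e-05, 6.279e-05, 7.064e-05, 1.884e-05]  ψ = [2, 1, 0, 1]  (obs o_3=1)
t=4: δ = [4.415e-06, 6.541e-06, 1.472e-06, 3.925e-06]  ψ = [2, 1, 2, 1]  (obs o_4=3)
t=5: δ = [4.906e-07, 2.271e-07, 4.599e-07, 2.725e-07]  ψ = [3, 1, 0, 1]  (obs o_5=0)
t=6: δ = [1.136e-08, 2.725e-08, 5.110e-08, 6.814e-09]  ψ = [3, 0, 0, 0]  (obs o_6=1)
backtrack: best end state = 2; path = [0, 2, 1, 1, 3, 0, 2]

path = [0, 2, 1, 1, 3, 0, 2]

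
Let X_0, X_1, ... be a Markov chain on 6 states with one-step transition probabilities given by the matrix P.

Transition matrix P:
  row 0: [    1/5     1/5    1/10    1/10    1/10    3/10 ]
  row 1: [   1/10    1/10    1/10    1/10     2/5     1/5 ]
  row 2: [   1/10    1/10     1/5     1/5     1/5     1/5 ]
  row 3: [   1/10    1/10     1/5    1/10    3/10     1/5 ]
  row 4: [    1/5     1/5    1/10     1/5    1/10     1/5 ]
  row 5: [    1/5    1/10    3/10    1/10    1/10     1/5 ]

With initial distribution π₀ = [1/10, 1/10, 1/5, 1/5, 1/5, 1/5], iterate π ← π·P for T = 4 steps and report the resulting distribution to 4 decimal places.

t=0: π = [0.1000, 0.1000, 0.2000, 0.2000, 0.2000, 0.2000]
t=1: π = [0.1500, 0.1300, 0.1800, 0.1400, 0.1900, 0.2100]
t=2: π = [0.1550, 0.1340, 0.1740, 0.1370, 0.1850, 0.2150]
t=3: π = [0.1555, 0.1340, 0.1741, 0.1359, 0.1850, 0.2155]
t=4: π = [0.1556, 0.1341, 0.1741, 0.1359, 0.1848, 0.2156]

π = [0.1556, 0.1341, 0.1741, 0.1359, 0.1848, 0.2156]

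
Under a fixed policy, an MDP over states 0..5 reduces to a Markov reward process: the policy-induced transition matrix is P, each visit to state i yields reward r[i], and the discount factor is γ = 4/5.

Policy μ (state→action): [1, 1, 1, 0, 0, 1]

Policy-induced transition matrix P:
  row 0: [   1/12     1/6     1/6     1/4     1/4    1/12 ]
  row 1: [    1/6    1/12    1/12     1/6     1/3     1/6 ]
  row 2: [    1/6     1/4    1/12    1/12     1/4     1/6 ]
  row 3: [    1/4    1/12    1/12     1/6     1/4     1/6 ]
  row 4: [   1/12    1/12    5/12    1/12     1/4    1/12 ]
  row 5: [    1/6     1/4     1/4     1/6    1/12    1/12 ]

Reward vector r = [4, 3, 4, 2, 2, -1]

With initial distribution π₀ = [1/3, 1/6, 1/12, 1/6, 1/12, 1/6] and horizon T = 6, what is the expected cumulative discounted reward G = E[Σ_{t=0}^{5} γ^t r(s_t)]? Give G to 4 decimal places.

t=0: π = [0.3333, 0.1667, 0.0833, 0.1667, 0.0833, 0.1667], E[r] = 2.5000, γ^t·E[r] = 2.500000, running G = 2.500000
t=1: π = [0.1458, 0.1528, 0.1667, 0.1806, 0.2361, 0.1181], E[r] = 2.4236, γ^t·E[r] = 1.938889, running G = 4.438889
t=2: π = [0.1499, 0.1429, 0.1939, 0.1453, 0.2431, 0.1250], E[r] = 2.4554, γ^t·E[r] = 1.571481, running G = 6.010370
t=3: π = [0.1460, 0.1490, 0.1977, 0.1427, 0.2411, 0.1235], E[r] = 2.4659, γ^t·E[r] = 1.262519, running G = 7.272889
t=4: π = [0.1463, 0.1490, 0.1964, 0.1423, 0.2418, 0.1241], E[r] = 2.4622, γ^t·E[r] = 1.008510, running G = 8.281399
t=5: π = [0.1462, 0.1490, 0.1968, 0.1423, 0.2417, 0.1240], E[r] = 2.4630, γ^t·E[r] = 0.807080, running G = 9.088479

G = 9.0885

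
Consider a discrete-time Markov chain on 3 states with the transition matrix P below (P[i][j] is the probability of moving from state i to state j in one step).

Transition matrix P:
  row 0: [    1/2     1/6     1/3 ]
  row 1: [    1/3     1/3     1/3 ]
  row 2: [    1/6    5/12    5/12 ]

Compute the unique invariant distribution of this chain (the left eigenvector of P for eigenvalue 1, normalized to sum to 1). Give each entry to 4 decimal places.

Balance equations π_j = Σ_i π_i·P[i][j]:
  π_0 = 1/2·π_0 + 1/3·π_1 + 1/6·π_2
  π_1 = 1/6·π_0 + 1/3·π_1 + 5/12·π_2
  normalize: π_0 + π_1 + π_2 = 1
Solving the linear system gives exactly π = [18/55, 17/55, 4/11].

π = [0.3273, 0.3091, 0.3636]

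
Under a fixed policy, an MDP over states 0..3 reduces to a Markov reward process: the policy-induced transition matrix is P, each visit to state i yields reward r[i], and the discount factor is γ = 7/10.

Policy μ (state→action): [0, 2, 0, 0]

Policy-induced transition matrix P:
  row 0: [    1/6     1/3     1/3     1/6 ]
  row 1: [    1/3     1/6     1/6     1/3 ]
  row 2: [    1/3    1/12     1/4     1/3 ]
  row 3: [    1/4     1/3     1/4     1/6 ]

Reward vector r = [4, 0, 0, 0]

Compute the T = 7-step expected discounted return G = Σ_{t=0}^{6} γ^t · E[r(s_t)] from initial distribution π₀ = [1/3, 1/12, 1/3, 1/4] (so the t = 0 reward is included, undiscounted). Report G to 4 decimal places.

t=0: π = [0.3333, 0.0833, 0.3333, 0.2500], E[r] = 1.3333, γ^t·E[r] = 1.333333, running G = 1.333333
t=1: π = [0.2569, 0.2361, 0.2708, 0.2361], E[r] = 1.0278, γ^t·E[r] = 0.719444, running G = 2.052778
t=2: π = [0.2708, 0.2263, 0.2517, 0.2512], E[r] = 1.0833, γ^t·E[r] = 0.530833, running G = 2.583611
t=3: π = [0.2673, 0.2327, 0.2537, 0.2463], E[r] = 1.0691, γ^t·E[r] = 0.366687, running G = 2.950298
t=4: π = [0.2683, 0.2311, 0.2529, 0.2477], E[r] = 1.0730, γ^t·E[r] = 0.257638, running G = 3.207936
t=5: π = [0.2680, 0.2316, 0.2531, 0.2473], E[r] = 1.0719, γ^t·E[r] = 0.180157, running G = 3.388093
t=6: π = [0.2681, 0.2315, 0.2530, 0.2474], E[r] = 1.0722, γ^t·E[r] = 0.126148, running G = 3.514241

G = 3.5142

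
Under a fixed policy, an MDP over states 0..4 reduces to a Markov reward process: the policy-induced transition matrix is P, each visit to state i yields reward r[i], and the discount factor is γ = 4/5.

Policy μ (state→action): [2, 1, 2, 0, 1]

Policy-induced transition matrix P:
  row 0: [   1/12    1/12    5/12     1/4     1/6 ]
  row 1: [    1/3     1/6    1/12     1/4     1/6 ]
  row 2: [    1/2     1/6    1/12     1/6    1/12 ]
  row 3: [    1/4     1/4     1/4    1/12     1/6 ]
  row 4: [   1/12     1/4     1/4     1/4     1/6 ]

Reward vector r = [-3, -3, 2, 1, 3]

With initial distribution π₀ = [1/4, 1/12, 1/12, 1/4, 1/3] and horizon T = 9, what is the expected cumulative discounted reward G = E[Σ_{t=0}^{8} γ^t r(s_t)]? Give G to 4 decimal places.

t=0: π = [0.2500, 0.0833, 0.0833, 0.2500, 0.3333], E[r] = 0.4167, γ^t·E[r] = 0.416667, running G = 0.416667
t=1: π = [0.1806, 0.1944, 0.2639, 0.2014, 0.1597], E[r] = 0.0833, γ^t·E[r] = 0.066667, running G = 0.483333
t=2: π = [0.2755, 0.1817, 0.2037, 0.1944, 0.1447], E[r] = -0.3356, γ^t·E[r] = -0.214815, running G = 0.268519
t=3: π = [0.2460, 0.1720, 0.2317, 0.2006, 0.1497], E[r] = -0.1410, γ^t·E[r] = -0.072198, running G = 0.196321
t=4: π = [0.2563, 0.1754, 0.2237, 0.1973, 0.1474], E[r] = -0.2081, γ^t·E[r] = -0.085254, running G = 0.111067
t=5: π = [0.2533, 0.1740, 0.2262, 0.1985, 0.1480], E[r] = -0.1869, γ^t·E[r] = -0.061258, running G = 0.049808
t=6: π = [0.2542, 0.1744, 0.2255, 0.1981, 0.1478], E[r] = -0.1933, γ^t·E[r] = -0.050668, running G = -0.000860
t=7: π = [0.2539, 0.1743, 0.2257, 0.1982, 0.1479], E[r] = -0.1914, γ^t·E[r] = -0.040149, running G = -0.041009
t=8: π = [0.2540, 0.1743, 0.2257, 0.1982, 0.1479], E[r] = -0.1920, γ^t·E[r] = -0.032207, running G = -0.073216

G = -0.0732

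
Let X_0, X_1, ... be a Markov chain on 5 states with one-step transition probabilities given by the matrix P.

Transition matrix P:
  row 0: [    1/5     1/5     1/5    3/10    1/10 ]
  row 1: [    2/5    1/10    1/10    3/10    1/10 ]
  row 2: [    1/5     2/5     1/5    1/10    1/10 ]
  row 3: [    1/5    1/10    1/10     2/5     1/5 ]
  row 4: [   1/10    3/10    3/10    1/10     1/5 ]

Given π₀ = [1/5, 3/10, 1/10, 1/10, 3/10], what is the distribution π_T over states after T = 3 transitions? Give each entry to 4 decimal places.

t=0: π = [0.2000, 0.3000, 0.1000, 0.1000, 0.3000]
t=1: π = [0.2300, 0.2100, 0.1900, 0.2300, 0.1400]
t=2: π = [0.2280, 0.2080, 0.1700, 0.2570, 0.1370]
t=3: π = [0.2279, 0.2012, 0.1672, 0.2643, 0.1394]

π = [0.2279, 0.2012, 0.1672, 0.2643, 0.1394]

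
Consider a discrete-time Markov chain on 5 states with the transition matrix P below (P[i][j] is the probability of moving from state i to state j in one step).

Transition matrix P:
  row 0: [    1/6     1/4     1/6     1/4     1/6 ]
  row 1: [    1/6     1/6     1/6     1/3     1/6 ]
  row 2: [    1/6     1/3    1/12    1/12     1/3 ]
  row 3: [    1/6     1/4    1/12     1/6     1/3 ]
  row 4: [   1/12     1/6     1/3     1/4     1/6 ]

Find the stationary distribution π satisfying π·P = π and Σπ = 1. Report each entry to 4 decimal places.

Balance equations π_j = Σ_i π_i·P[i][j]:
  π_0 = 1/6·π_0 + 1/6·π_1 + 1/6·π_2 + 1/6·π_3 + 1/12·π_4
  π_1 = 1/4·π_0 + 1/6·π_1 + 1/3·π_2 + 1/4·π_3 + 1/6·π_4
  π_2 = 1/6·π_0 + 1/6·π_1 + 1/12·π_2 + 1/12·π_3 + 1/3·π_4
  π_3 = 1/4·π_0 + 1/3·π_1 + 1/12·π_2 + 1/6·π_3 + 1/4·π_4
  normalize: π_0 + π_1 + π_2 + π_3 + π_4 = 1
Solving the linear system gives exactly π = [1879/12756, 2885/12756, 2201/12756, 2827/12756, 247/1063].

π = [0.1473, 0.2262, 0.1725, 0.2216, 0.2324]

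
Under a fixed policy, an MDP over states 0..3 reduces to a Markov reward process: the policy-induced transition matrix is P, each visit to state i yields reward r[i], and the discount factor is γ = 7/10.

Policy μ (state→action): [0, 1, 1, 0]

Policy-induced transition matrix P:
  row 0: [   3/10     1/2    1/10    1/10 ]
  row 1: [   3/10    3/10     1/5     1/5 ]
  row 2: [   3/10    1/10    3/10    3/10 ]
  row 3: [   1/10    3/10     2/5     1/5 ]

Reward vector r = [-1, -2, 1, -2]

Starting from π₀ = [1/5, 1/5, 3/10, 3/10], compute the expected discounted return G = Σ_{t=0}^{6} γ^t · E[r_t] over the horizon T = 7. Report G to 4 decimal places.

G = -2.9493

t=0: π = [0.2000, 0.2000, 0.3000, 0.3000], E[r] = -0.9000, γ^t·E[r] = -0.900000, running G = -0.900000
t=1: π = [0.2400, 0.2800, 0.2700, 0.2100], E[r] = -0.9500, γ^t·E[r] = -0.665000, running G = -1.565000
t=2: π = [0.2580, 0.2940, 0.2450, 0.2030], E[r] = -1.0070, γ^t·E[r] = -0.493430, running G = -2.058430
t=3: π = [0.2594, 0.3026, 0.2393, 0.1987], E[r] = -1.0227, γ^t·E[r] = -0.350786, running G = -2.409216
t=4: π = [0.2603, 0.3040, 0.2377, 0.1980], E[r] = -1.0266, γ^t·E[r] = -0.246475, running G = -2.655691
t=5: π = [0.2604, 0.3045, 0.2373, 0.1977], E[r] = -1.0276, γ^t·E[r] = -0.172703, running G = -2.828393
t=6: π = [0.2605, 0.3046, 0.2372, 0.1977], E[r] = -1.0278, γ^t·E[r] = -0.120922, running G = -2.949315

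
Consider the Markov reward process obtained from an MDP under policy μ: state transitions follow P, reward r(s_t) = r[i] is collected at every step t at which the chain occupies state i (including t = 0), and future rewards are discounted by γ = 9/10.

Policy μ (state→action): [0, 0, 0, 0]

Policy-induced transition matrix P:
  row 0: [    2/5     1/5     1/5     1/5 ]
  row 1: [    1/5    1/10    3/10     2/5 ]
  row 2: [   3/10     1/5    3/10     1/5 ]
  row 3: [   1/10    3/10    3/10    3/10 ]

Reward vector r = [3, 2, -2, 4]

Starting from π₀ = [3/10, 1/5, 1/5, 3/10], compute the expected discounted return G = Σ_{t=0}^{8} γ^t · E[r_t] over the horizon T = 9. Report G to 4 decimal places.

t=0: π = [0.3000, 0.2000, 0.2000, 0.3000], E[r] = 2.1000, γ^t·E[r] = 2.100000, running G = 2.100000
t=1: π = [0.2500, 0.2100, 0.2700, 0.2700], E[r] = 1.7100, γ^t·E[r] = 1.539000, running G = 3.639000
t=2: π = [0.2500, 0.2060, 0.2750, 0.2690], E[r] = 1.6880, γ^t·E[r] = 1.367280, running G = 5.006280
t=3: π = [0.2506, 0.2063, 0.2750, 0.2681], E[r] = 1.6868, γ^t·E[r] = 1.229677, running G = 6.235957
t=4: π = [0.2508, 0.2062, 0.2749, 0.2681], E[r] = 1.6872, γ^t·E[r] = 1.106965, running G = 7.342923
t=5: π = [0.2508, 0.2062, 0.2749, 0.2680], E[r] = 1.6873, γ^t·E[r] = 0.996310, running G = 8.339232
t=6: π = [0.2509, 0.2062, 0.2749, 0.2680], E[r] = 1.6873, γ^t·E[r] = 0.896690, running G = 9.235923
t=7: π = [0.2509, 0.2062, 0.2749, 0.2680], E[r] = 1.6873, γ^t·E[r] = 0.807023, running G = 10.042945
t=8: π = [0.2509, 0.2062, 0.2749, 0.2680], E[r] = 1.6873, γ^t·E[r] = 0.726321, running G = 10.769266

G = 10.7693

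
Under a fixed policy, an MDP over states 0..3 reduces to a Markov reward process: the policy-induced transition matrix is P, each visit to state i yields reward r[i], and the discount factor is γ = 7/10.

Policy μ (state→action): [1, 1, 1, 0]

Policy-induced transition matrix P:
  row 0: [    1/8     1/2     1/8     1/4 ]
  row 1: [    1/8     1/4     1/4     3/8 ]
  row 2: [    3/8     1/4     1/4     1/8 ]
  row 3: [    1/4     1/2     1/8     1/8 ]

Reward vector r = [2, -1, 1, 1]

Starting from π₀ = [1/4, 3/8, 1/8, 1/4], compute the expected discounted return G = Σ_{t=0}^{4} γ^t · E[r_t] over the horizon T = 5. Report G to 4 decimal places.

G = 1.3243

t=0: π = [0.2500, 0.3750, 0.1250, 0.2500], E[r] = 0.5000, γ^t·E[r] = 0.500000, running G = 0.500000
t=1: π = [0.1875, 0.3750, 0.1875, 0.2500], E[r] = 0.4375, γ^t·E[r] = 0.306250, running G = 0.806250
t=2: π = [0.2031, 0.3594, 0.1953, 0.2422], E[r] = 0.4844, γ^t·E[r] = 0.237344, running G = 1.043594
t=3: π = [0.2041, 0.3613, 0.1943, 0.2402], E[r] = 0.4814, γ^t·E[r] = 0.165136, running G = 1.208729
t=4: π = [0.2036, 0.3611, 0.1945, 0.2408], E[r] = 0.4814, γ^t·E[r] = 0.115595, running G = 1.324325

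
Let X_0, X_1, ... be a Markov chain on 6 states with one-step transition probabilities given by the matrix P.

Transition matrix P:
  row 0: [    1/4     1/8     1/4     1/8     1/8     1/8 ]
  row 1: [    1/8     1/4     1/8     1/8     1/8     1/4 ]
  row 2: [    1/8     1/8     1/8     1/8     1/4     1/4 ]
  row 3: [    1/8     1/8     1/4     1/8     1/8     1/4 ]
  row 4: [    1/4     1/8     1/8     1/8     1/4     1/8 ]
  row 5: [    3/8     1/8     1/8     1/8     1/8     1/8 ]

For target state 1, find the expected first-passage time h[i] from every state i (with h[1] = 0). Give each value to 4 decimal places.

h = [8.0000, 0.0000, 8.0000, 8.0000, 8.0000, 8.0000]

First-step conditioning: h[1] = 0; for i ≠ 1, h[i] = 1 + Σ_k P[i][k]·h[k].
  h[0] = 1 + 1/4·h[0] + 1/4·h[2] + 1/8·h[3] + 1/8·h[4] + 1/8·h[5]
  h[2] = 1 + 1/8·h[0] + 1/8·h[2] + 1/8·h[3] + 1/4·h[4] + 1/4·h[5]
  h[3] = 1 + 1/8·h[0] + 1/4·h[2] + 1/8·h[3] + 1/8·h[4] + 1/4·h[5]
  h[4] = 1 + 1/4·h[0] + 1/8·h[2] + 1/8·h[3] + 1/4·h[4] + 1/8·h[5]
  h[5] = 1 + 3/8·h[0] + 1/8·h[2] + 1/8·h[3] + 1/8·h[4] + 1/8·h[5]
Solving the 5×5 linear system over states ≠ 1 gives exactly h = [8, 0, 8, 8, 8, 8] (h[1] = 0 is the target).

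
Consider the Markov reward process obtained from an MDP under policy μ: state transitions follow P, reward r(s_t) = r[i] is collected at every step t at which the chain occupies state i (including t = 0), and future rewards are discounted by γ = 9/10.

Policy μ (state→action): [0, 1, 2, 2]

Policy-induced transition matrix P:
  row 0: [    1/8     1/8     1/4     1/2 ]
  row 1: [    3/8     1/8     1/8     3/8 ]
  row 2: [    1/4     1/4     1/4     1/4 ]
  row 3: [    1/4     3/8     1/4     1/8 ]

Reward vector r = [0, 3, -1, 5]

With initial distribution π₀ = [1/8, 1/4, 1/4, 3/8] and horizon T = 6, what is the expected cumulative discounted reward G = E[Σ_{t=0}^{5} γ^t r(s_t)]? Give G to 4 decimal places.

t=0: π = [0.1250, 0.2500, 0.2500, 0.3750], E[r] = 2.3750, γ^t·E[r] = 2.375000, running G = 2.375000
t=1: π = [0.2656, 0.2500, 0.2188, 0.2656], E[r] = 1.8594, γ^t·E[r] = 1.673438, running G = 4.048438
t=2: π = [0.2480, 0.2188, 0.2188, 0.3145], E[r] = 2.0098, γ^t·E[r] = 1.627910, running G = 5.676348
t=3: π = [0.2463, 0.2310, 0.2227, 0.3000], E[r] = 1.9705, γ^t·E[r] = 1.436465, running G = 7.112812
t=4: π = [0.2481, 0.2278, 0.2211, 0.3029], E[r] = 1.9771, γ^t·E[r] = 1.297203, running G = 8.410015
t=5: π = [0.2475, 0.2284, 0.2215, 0.3026], E[r] = 1.9768, γ^t·E[r] = 1.167264, running G = 9.577280

G = 9.5773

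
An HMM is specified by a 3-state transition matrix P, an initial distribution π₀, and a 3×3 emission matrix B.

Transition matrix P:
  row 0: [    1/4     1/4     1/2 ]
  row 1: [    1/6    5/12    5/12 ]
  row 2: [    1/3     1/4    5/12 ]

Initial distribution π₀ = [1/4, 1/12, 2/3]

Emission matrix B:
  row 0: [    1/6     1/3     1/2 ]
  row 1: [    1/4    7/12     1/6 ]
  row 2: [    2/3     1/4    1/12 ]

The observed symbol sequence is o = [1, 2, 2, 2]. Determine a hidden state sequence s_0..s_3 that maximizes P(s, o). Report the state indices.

path = [2, 0, 0, 0]

t=0: δ = [8.333e-02, 4.861e-02, 1.667e-01]  (obs o_0=1)
t=1: δ = [2.778e-02, 6.944e-03, 5.787e-03]  ψ = [2, 2, 2]  (obs o_1=2)
t=2: δ = [3.472e-03, 1.157e-03, 1.157e-03]  ψ = [0, 0, 0]  (obs o_2=2)
t=3: δ = [4.340e-04, 1.447e-04, 1.447e-04]  ψ = [0, 0, 0]  (obs o_3=2)
backtrack: best end state = 0; path = [2, 0, 0, 0]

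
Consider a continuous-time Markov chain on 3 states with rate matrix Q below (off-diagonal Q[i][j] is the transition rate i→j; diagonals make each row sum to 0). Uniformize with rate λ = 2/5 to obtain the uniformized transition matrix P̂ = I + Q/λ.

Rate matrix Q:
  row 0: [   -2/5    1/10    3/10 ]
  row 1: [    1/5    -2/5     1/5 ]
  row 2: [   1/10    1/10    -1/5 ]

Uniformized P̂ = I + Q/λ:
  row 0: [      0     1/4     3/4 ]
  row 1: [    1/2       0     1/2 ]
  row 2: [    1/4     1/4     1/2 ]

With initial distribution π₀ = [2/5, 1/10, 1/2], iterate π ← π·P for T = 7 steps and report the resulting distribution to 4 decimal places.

t=0: π = [0.4000, 0.1000, 0.5000]
t=1: π = [0.1750, 0.2250, 0.6000]
t=2: π = [0.2625, 0.1938, 0.5438]
t=3: π = [0.2328, 0.2016, 0.5656]
t=4: π = [0.2422, 0.1996, 0.5582]
t=5: π = [0.2394, 0.2001, 0.5605]
t=6: π = [0.2402, 0.2000, 0.5598]
t=7: π = [0.2399, 0.2000, 0.5600]

π = [0.2399, 0.2000, 0.5600]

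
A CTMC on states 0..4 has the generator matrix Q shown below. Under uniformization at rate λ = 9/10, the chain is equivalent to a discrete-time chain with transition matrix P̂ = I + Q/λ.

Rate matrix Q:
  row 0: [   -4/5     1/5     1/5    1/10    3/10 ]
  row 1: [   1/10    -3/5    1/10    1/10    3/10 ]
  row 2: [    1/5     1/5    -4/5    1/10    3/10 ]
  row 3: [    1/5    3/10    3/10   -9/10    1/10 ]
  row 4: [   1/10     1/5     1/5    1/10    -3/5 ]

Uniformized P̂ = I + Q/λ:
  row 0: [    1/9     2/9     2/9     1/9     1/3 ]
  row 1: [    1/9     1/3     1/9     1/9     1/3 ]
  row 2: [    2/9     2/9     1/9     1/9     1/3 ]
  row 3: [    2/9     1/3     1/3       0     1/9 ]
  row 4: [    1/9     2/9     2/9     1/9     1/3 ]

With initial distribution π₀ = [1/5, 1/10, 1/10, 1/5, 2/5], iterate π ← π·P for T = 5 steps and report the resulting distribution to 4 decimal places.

t=0: π = [0.2000, 0.1000, 0.1000, 0.2000, 0.4000]
t=1: π = [0.1444, 0.2556, 0.2222, 0.0889, 0.2889]
t=2: π = [0.1457, 0.2605, 0.1790, 0.1012, 0.3136]
t=3: π = [0.1422, 0.2624, 0.1846, 0.0999, 0.3108]
t=4: π = [0.1427, 0.2625, 0.1836, 0.1000, 0.3111]
t=5: π = [0.1426, 0.2625, 0.1838, 0.1000, 0.3111]

π = [0.1426, 0.2625, 0.1838, 0.1000, 0.3111]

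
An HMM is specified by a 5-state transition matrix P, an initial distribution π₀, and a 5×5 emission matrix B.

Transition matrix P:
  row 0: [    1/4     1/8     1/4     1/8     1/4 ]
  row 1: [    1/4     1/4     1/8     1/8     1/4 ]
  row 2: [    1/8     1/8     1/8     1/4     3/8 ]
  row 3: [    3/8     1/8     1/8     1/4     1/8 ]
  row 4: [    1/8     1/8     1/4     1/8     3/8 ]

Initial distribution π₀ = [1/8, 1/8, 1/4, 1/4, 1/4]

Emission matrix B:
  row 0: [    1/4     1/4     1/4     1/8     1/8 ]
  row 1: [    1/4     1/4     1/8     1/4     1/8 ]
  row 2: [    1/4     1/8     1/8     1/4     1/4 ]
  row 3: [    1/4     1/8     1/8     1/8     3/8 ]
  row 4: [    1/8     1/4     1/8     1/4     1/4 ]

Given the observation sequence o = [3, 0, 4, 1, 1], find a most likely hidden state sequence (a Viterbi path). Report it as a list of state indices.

t=0: δ = [1.562e-02, 3.125e-02, 6.250e-02, 3.125e-02, 6.250e-02]  (obs o_0=3)
t=1: δ = [2.930e-03, 1.953e-03, 3.906e-03, 3.906e-03, 2.930e-03]  ψ = [3, 1, 4, 2, 2]  (obs o_1=0)
t=2: δ = [1.831e-04, 6.104e-05, 1.831e-04, 3.662e-04, 3.662e-04]  ψ = [3, 1, 0, 2, 2]  (obs o_2=4)
t=3: δ = [3.433e-05, 1.144e-05, 1.144e-05, 1.144e-05, 3.433e-05]  ψ = [3, 3, 4, 3, 4]  (obs o_3=1)
t=4: δ = [2.146e-06, 1.073e-06, 1.073e-06, 5.364e-07, 3.219e-06]  ψ = [0, 0, 0, 0, 4]  (obs o_4=1)
backtrack: best end state = 4; path = [4, 2, 4, 4, 4]

path = [4, 2, 4, 4, 4]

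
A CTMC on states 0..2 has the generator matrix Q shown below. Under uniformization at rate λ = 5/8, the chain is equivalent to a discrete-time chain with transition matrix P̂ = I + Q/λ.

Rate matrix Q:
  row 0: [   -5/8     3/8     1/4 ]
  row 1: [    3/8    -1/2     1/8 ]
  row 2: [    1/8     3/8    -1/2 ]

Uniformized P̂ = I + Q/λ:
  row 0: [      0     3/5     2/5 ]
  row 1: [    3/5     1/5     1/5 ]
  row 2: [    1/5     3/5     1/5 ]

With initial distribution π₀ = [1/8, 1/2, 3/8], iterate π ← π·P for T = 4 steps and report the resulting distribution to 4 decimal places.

π = [0.3058, 0.4304, 0.2638]

t=0: π = [0.1250, 0.5000, 0.3750]
t=1: π = [0.3750, 0.4000, 0.2250]
t=2: π = [0.2850, 0.4400, 0.2750]
t=3: π = [0.3190, 0.4240, 0.2570]
t=4: π = [0.3058, 0.4304, 0.2638]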